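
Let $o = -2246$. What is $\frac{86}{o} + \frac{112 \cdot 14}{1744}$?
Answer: $\frac{105367}{122407} \approx 0.86079$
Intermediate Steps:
$\frac{86}{o} + \frac{112 \cdot 14}{1744} = \frac{86}{-2246} + \frac{112 \cdot 14}{1744} = 86 \left(- \frac{1}{2246}\right) + 1568 \cdot \frac{1}{1744} = - \frac{43}{1123} + \frac{98}{109} = \frac{105367}{122407}$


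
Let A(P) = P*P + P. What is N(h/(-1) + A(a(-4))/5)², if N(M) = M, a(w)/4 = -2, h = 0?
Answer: 3136/25 ≈ 125.44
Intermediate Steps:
a(w) = -8 (a(w) = 4*(-2) = -8)
A(P) = P + P² (A(P) = P² + P = P + P²)
N(h/(-1) + A(a(-4))/5)² = (0/(-1) - 8*(1 - 8)/5)² = (0*(-1) - 8*(-7)*(⅕))² = (0 + 56*(⅕))² = (0 + 56/5)² = (56/5)² = 3136/25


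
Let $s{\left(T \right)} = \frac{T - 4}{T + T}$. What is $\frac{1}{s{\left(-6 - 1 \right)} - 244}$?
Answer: $- \frac{14}{3405} \approx -0.0041116$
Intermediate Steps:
$s{\left(T \right)} = \frac{-4 + T}{2 T}$
$\frac{1}{s{\left(-6 - 1 \right)} - 244} = \frac{1}{\frac{-4 - 7}{2 \left(-6 - 1\right)} - 244} = \frac{1}{\frac{-4 - 7}{2 \left(-7\right)} - 244} = \frac{1}{\frac{1}{2} \left(- \frac{1}{7}\right) \left(-11\right) - 244} = \frac{1}{\frac{11}{14} - 244} = \frac{1}{- \frac{3405}{14}} = - \frac{14}{3405}$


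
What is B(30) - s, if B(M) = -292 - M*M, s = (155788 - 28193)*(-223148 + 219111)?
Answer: 515099823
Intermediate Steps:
s = -515101015 (s = 127595*(-4037) = -515101015)
B(M) = -292 - M²
B(30) - s = (-292 - 1*30²) - 1*(-515101015) = (-292 - 1*900) + 515101015 = (-292 - 900) + 515101015 = -1192 + 515101015 = 515099823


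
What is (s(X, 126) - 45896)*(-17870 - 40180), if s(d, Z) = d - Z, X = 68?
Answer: 2667629700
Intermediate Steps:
(s(X, 126) - 45896)*(-17870 - 40180) = ((68 - 1*126) - 45896)*(-17870 - 40180) = ((68 - 126) - 45896)*(-58050) = (-58 - 45896)*(-58050) = -45954*(-58050) = 2667629700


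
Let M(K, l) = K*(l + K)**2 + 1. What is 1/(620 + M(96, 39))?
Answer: 1/1750221 ≈ 5.7136e-7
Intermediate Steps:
M(K, l) = 1 + K*(K + l)**2 (M(K, l) = K*(K + l)**2 + 1 = 1 + K*(K + l)**2)
1/(620 + M(96, 39)) = 1/(620 + (1 + 96*(96 + 39)**2)) = 1/(620 + (1 + 96*135**2)) = 1/(620 + (1 + 96*18225)) = 1/(620 + (1 + 1749600)) = 1/(620 + 1749601) = 1/1750221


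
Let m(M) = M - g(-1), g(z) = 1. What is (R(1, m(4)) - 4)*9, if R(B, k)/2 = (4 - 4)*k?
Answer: -36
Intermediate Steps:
m(M) = -1 + M (m(M) = M - 1*1 = M - 1 = -1 + M)
R(B, k) = 0 (R(B, k) = 2*((4 - 4)*k) = 2*(0*k) = 2*0 = 0)
(R(1, m(4)) - 4)*9 = (0 - 4)*9 = -4*9 = -36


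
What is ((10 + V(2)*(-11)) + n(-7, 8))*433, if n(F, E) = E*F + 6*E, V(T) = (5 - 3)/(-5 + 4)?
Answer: 10392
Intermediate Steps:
V(T) = -2 (V(T) = 2/(-1) = 2*(-1) = -2)
n(F, E) = 6*E + E*F
((10 + V(2)*(-11)) + n(-7, 8))*433 = ((10 - 2*(-11)) + 8*(6 - 7))*433 = ((10 + 22) + 8*(-1))*433 = (32 - 8)*433 = 24*433 = 10392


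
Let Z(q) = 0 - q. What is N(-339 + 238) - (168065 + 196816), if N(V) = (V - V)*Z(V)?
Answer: -364881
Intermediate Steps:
Z(q) = -q
N(V) = 0 (N(V) = (V - V)*(-V) = 0*(-V) = 0)
N(-339 + 238) - (168065 + 196816) = 0 - (168065 + 196816) = 0 - 1*364881 = 0 - 364881 = -364881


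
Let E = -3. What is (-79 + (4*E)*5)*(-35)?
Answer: 4865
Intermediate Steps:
(-79 + (4*E)*5)*(-35) = (-79 + (4*(-3))*5)*(-35) = (-79 - 12*5)*(-35) = (-79 - 60)*(-35) = -139*(-35) = 4865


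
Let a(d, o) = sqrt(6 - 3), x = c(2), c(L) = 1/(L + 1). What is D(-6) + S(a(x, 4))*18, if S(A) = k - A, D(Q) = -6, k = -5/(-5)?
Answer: 12 - 18*sqrt(3) ≈ -19.177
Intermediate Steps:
c(L) = 1/(1 + L)
x = 1/3 (x = 1/(1 + 2) = 1/3 ≈ 0.33333)
k = 1 (k = -5*(-1/5) = 1)
a(d, o) = sqrt(3)
S(A) = 1 - A
D(-6) + S(a(x, 4))*18 = -6 + (1 - sqrt(3))*18 = -6 + (18 - 18*sqrt(3)) = 12 - 18*sqrt(3)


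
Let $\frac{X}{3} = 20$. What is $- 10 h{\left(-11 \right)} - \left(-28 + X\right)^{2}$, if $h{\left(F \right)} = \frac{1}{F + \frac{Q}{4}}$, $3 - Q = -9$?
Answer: $- \frac{4091}{4} \approx -1022.8$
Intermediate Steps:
$Q = 12$ ($Q = 3 - -9 = 3 + 9 = 12$)
$X = 60$ ($X = 3 \cdot 20 = 60$)
$h{\left(F \right)} = \frac{1}{3 + F}$ ($h{\left(F \right)} = \frac{1}{F + \frac{12}{4}} = \frac{1}{F + 12 \cdot \frac{1}{4}} = \frac{1}{F + 3} = \frac{1}{3 + F}$)
$- 10 h{\left(-11 \right)} - \left(-28 + X\right)^{2} = - \frac{10}{3 - 11} - \left(-28 + 60\right)^{2} = - \frac{10}{-8} - 32^{2} = \left(-10\right) \left(- \frac{1}{8}\right) - 1024 = \frac{5}{4} - 1024 = - \frac{4091}{4}$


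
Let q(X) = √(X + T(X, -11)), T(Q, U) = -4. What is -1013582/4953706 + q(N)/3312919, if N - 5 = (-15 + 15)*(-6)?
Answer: -1678955056076/8205613363907 ≈ -0.20461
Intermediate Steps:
N = 5 (N = 5 + (-15 + 15)*(-6) = 5 + 0*(-6) = 5 + 0 = 5)
q(X) = √(-4 + X) (q(X) = √(X - 4) = √(-4 + X))
-1013582/4953706 + q(N)/3312919 = -1013582/4953706 + √(-4 + 5)/3312919 = -1013582*1/4953706 + √1*(1/3312919) = -506791/2476853 + 1*(1/3312919) = -506791/2476853 + 1/3312919 = -1678955056076/8205613363907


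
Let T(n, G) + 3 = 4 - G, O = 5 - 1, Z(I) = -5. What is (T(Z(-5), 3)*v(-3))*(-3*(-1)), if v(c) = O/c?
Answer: 8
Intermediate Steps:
O = 4
v(c) = 4/c
T(n, G) = 1 - G (T(n, G) = -3 + (4 - G) = 1 - G)
(T(Z(-5), 3)*v(-3))*(-3*(-1)) = ((1 - 1*3)*(4/(-3)))*(-3*(-1)) = ((1 - 3)*(4*(-⅓)))*3 = -2*(-4/3)*3 = (8/3)*3 = 8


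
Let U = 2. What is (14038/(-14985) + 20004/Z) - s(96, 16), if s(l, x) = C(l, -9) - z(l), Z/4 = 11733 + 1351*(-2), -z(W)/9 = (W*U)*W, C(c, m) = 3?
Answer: -22450003727878/135329535 ≈ -1.6589e+5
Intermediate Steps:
z(W) = -18*W² (z(W) = -9*W*2*W = -9*2*W*W = -18*W²)
Z = 36124 (Z = 4*(11733 + 1351*(-2)) = 4*(11733 - 2702) = 4*9031 = 36124)
s(l, x) = 3 + 18*l² (s(l, x) = 3 - (-18)*l² = 3 + 18*l²)
(14038/(-14985) + 20004/Z) - s(96, 16) = (14038/(-14985) + 20004/36124) - (3 + 18*96²) = (14038*(-1/14985) + 20004*(1/36124)) - (3 + 18*9216) = (-14038/14985 + 5001/9031) - (3 + 165888) = -51837193/135329535 - 1*165891 = -51837193/135329535 - 165891 = -22450003727878/135329535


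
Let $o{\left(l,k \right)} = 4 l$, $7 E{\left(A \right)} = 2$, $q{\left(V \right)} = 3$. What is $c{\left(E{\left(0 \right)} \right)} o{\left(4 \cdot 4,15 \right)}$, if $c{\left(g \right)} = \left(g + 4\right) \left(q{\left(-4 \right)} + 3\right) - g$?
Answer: $\frac{11392}{7} \approx 1627.4$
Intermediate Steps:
$E{\left(A \right)} = \frac{2}{7}$ ($E{\left(A \right)} = \frac{1}{7} \cdot 2 = \frac{2}{7}$)
$c{\left(g \right)} = 24 + 5 g$ ($c{\left(g \right)} = \left(g + 4\right) \left(3 + 3\right) - g = \left(4 + g\right) 6 - g = \left(24 + 6 g\right) - g = 24 + 5 g$)
$c{\left(E{\left(0 \right)} \right)} o{\left(4 \cdot 4,15 \right)} = \left(24 + 5 \cdot \frac{2}{7}\right) 4 \cdot 4 \cdot 4 = \left(24 + \frac{10}{7}\right) 4 \cdot 16 = \frac{178}{7} \cdot 64 = \frac{11392}{7}$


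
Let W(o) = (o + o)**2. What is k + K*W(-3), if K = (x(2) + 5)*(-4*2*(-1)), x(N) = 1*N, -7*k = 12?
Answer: 14100/7 ≈ 2014.3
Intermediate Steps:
k = -12/7 (k = -1/7*12 = -12/7 ≈ -1.7143)
W(o) = 4*o**2 (W(o) = (2*o)**2 = 4*o**2)
x(N) = N
K = 56 (K = (2 + 5)*(-4*2*(-1)) = 7*(-8*(-1)) = 7*8 = 56)
k + K*W(-3) = -12/7 + 56*(4*(-3)**2) = -12/7 + 56*(4*9) = -12/7 + 56*36 = -12/7 + 2016 = 14100/7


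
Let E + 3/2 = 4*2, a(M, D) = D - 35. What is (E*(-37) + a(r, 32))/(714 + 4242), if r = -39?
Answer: -487/9912 ≈ -0.049132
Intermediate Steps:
a(M, D) = -35 + D
E = 13/2 (E = -3/2 + 4*2 = -3/2 + 8 = 13/2 ≈ 6.5000)
(E*(-37) + a(r, 32))/(714 + 4242) = ((13/2)*(-37) + (-35 + 32))/(714 + 4242) = (-481/2 - 3)/4956 = -487/2*1/4956 = -487/9912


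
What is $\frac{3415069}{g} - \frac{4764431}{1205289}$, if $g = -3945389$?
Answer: $- \frac{3273382679800}{679333423203} \approx -4.8185$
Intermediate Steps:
$\frac{3415069}{g} - \frac{4764431}{1205289} = \frac{3415069}{-3945389} - \frac{4764431}{1205289} = 3415069 \left(- \frac{1}{3945389}\right) - \frac{4764431}{1205289} = - \frac{487867}{563627} - \frac{4764431}{1205289} = - \frac{3273382679800}{679333423203}$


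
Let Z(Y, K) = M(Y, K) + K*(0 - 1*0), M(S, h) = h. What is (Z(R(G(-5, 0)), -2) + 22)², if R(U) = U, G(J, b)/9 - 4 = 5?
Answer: 400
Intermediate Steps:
G(J, b) = 81 (G(J, b) = 36 + 9*5 = 36 + 45 = 81)
Z(Y, K) = K (Z(Y, K) = K + K*(0 - 1*0) = K + K*(0 + 0) = K + K*0 = K + 0 = K)
(Z(R(G(-5, 0)), -2) + 22)² = (-2 + 22)² = 20² = 400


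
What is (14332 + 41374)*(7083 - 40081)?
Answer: -1838186588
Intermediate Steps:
(14332 + 41374)*(7083 - 40081) = 55706*(-32998) = -1838186588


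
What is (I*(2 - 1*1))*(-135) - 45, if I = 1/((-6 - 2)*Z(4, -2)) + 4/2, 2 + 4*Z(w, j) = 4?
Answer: -1125/4 ≈ -281.25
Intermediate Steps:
Z(w, j) = ½ (Z(w, j) = -½ + (¼)*4 = -½ + 1 = ½)
I = 7/4 (I = 1/((-6 - 2)*(½)) + 4/2 = 2/(-8) + 4*(½) = -⅛*2 + 2 = -¼ + 2 = 7/4 ≈ 1.7500)
(I*(2 - 1*1))*(-135) - 45 = (7*(2 - 1*1)/4)*(-135) - 45 = (7*(2 - 1)/4)*(-135) - 45 = ((7/4)*1)*(-135) - 45 = (7/4)*(-135) - 45 = -945/4 - 45 = -1125/4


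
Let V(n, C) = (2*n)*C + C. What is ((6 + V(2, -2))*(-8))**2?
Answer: 1024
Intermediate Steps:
V(n, C) = C + 2*C*n (V(n, C) = 2*C*n + C = C + 2*C*n)
((6 + V(2, -2))*(-8))**2 = ((6 - 2*(1 + 2*2))*(-8))**2 = ((6 - 2*(1 + 4))*(-8))**2 = ((6 - 2*5)*(-8))**2 = ((6 - 10)*(-8))**2 = (-4*(-8))**2 = 32**2 = 1024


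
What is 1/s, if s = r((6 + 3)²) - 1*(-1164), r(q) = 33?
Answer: 1/1197 ≈ 0.00083542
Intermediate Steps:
s = 1197 (s = 33 - 1*(-1164) = 33 + 1164 = 1197)
1/s = 1/1197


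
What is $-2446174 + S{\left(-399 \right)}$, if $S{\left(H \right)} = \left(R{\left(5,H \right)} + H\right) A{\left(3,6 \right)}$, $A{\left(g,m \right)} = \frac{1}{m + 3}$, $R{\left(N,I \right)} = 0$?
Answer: $- \frac{7338655}{3} \approx -2.4462 \cdot 10^{6}$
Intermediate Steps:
$A{\left(g,m \right)} = \frac{1}{3 + m}$
$S{\left(H \right)} = \frac{H}{9}$ ($S{\left(H \right)} = \frac{0 + H}{3 + 6} = \frac{H}{9}$)
$-2446174 + S{\left(-399 \right)} = -2446174 + \frac{1}{9} \left(-399\right) = -2446174 - \frac{133}{3} = - \frac{7338655}{3}$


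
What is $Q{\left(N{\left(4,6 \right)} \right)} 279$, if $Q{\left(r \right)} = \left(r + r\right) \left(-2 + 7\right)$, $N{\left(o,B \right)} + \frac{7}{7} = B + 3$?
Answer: $22320$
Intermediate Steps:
$N{\left(o,B \right)} = 2 + B$ ($N{\left(o,B \right)} = -1 + \left(B + 3\right) = -1 + \left(3 + B\right) = 2 + B$)
$Q{\left(r \right)} = 10 r$ ($Q{\left(r \right)} = 2 r 5 = 10 r$)
$Q{\left(N{\left(4,6 \right)} \right)} 279 = 10 \left(2 + 6\right) 279 = 10 \cdot 8 \cdot 279 = 80 \cdot 279 = 22320$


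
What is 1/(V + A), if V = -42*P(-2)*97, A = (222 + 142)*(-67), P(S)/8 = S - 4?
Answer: 1/171164 ≈ 5.8423e-6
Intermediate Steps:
P(S) = -32 + 8*S (P(S) = 8*(S - 4) = 8*(-4 + S) = -32 + 8*S)
A = -24388 (A = 364*(-67) = -24388)
V = 195552 (V = -42*(-32 + 8*(-2))*97 = -42*(-32 - 16)*97 = -42*(-48)*97 = 2016*97 = 195552)
1/(V + A) = 1/(195552 - 24388) = 1/171164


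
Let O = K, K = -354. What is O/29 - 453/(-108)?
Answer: -8365/1044 ≈ -8.0125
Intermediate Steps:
O = -354
O/29 - 453/(-108) = -354/29 - 453/(-108) = -354*1/29 - 453*(-1/108) = -354/29 + 151/36 = -8365/1044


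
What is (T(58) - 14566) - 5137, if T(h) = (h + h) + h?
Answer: -19529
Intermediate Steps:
T(h) = 3*h (T(h) = 2*h + h = 3*h)
(T(58) - 14566) - 5137 = (3*58 - 14566) - 5137 = (174 - 14566) - 5137 = -14392 - 5137 = -19529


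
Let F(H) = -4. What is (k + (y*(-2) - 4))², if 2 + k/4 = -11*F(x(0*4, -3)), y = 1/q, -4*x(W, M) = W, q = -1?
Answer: 27556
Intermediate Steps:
x(W, M) = -W/4
y = -1 (y = 1/(-1) = -1)
k = 168 (k = -8 + 4*(-11*(-4)) = -8 + 4*44 = -8 + 176 = 168)
(k + (y*(-2) - 4))² = (168 + (-1*(-2) - 4))² = (168 + (2 - 4))² = (168 - 2)² = 166² = 27556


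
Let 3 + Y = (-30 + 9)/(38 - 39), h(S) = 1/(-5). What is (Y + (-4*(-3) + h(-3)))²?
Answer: 22201/25 ≈ 888.04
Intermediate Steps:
h(S) = -⅕ (h(S) = 1*(-⅕) = -⅕)
Y = 18 (Y = -3 + (-30 + 9)/(38 - 39) = -3 - 21/(-1) = -3 - 21*(-1) = -3 + 21 = 18)
(Y + (-4*(-3) + h(-3)))² = (18 + (-4*(-3) - ⅕))² = (18 + (12 - ⅕))² = (18 + 59/5)² = (149/5)² = 22201/25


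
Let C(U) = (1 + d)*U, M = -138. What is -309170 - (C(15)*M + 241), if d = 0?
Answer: -307341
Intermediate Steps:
C(U) = U (C(U) = (1 + 0)*U = 1*U = U)
-309170 - (C(15)*M + 241) = -309170 - (15*(-138) + 241) = -309170 - (-2070 + 241) = -309170 - 1*(-1829) = -309170 + 1829 = -307341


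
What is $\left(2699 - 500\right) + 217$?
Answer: $2416$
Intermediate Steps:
$\left(2699 - 500\right) + 217 = 2199 + 217 = 2416$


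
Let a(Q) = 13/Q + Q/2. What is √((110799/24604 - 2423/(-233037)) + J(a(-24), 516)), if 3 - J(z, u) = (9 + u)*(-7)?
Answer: √373646189857249329573/318535686 ≈ 60.684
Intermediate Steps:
a(Q) = Q/2 + 13/Q (a(Q) = 13/Q + Q*(½) = 13/Q + Q/2 = Q/2 + 13/Q)
J(z, u) = 66 + 7*u (J(z, u) = 3 - (9 + u)*(-7) = 3 - (-63 - 7*u) = 3 + (63 + 7*u) = 66 + 7*u)
√((110799/24604 - 2423/(-233037)) + J(a(-24), 516)) = √((110799/24604 - 2423/(-233037)) + (66 + 7*516)) = √((110799*(1/24604) - 2423*(-1/233037)) + (66 + 3612)) = √((110799/24604 + 2423/233037) + 3678) = √(25879882055/5733642348 + 3678) = √(21114216437999/5733642348) = √373646189857249329573/318535686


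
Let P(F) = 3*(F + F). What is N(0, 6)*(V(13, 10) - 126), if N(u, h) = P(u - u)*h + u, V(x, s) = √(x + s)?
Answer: 0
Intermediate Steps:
P(F) = 6*F (P(F) = 3*(2*F) = 6*F)
V(x, s) = √(s + x)
N(u, h) = u (N(u, h) = (6*(u - u))*h + u = (6*0)*h + u = 0*h + u = 0 + u = u)
N(0, 6)*(V(13, 10) - 126) = 0*(√(10 + 13) - 126) = 0*(√23 - 126) = 0*(-126 + √23) = 0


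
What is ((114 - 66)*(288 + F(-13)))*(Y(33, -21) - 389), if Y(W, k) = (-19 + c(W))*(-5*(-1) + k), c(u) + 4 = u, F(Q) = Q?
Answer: -7246800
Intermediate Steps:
c(u) = -4 + u
Y(W, k) = (-23 + W)*(5 + k) (Y(W, k) = (-19 + (-4 + W))*(-5*(-1) + k) = (-23 + W)*(5 + k))
((114 - 66)*(288 + F(-13)))*(Y(33, -21) - 389) = ((114 - 66)*(288 - 13))*((-115 - 23*(-21) + 5*33 + 33*(-21)) - 389) = (48*275)*((-115 + 483 + 165 - 693) - 389) = 13200*(-160 - 389) = 13200*(-549) = -7246800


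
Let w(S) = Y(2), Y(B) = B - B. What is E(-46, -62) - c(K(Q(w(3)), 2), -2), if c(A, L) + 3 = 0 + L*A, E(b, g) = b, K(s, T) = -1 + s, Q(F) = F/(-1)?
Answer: -45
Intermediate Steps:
Y(B) = 0
w(S) = 0
Q(F) = -F (Q(F) = F*(-1) = -F)
c(A, L) = -3 + A*L (c(A, L) = -3 + (0 + L*A) = -3 + (0 + A*L) = -3 + A*L)
E(-46, -62) - c(K(Q(w(3)), 2), -2) = -46 - (-3 + (-1 - 1*0)*(-2)) = -46 - (-3 + (-1 + 0)*(-2)) = -46 - (-3 - 1*(-2)) = -46 - (-3 + 2) = -46 - 1*(-1) = -46 + 1 = -45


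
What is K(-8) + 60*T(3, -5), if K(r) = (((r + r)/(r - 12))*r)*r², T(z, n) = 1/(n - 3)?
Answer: -4171/10 ≈ -417.10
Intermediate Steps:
T(z, n) = 1/(-3 + n)
K(r) = 2*r⁴/(-12 + r) (K(r) = (((2*r)/(-12 + r))*r)*r² = ((2*r/(-12 + r))*r)*r² = (2*r²/(-12 + r))*r² = 2*r⁴/(-12 + r))
K(-8) + 60*T(3, -5) = 2*(-8)⁴/(-12 - 8) + 60/(-3 - 5) = 2*4096/(-20) + 60/(-8) = 2*4096*(-1/20) + 60*(-⅛) = -2048/5 - 15/2 = -4171/10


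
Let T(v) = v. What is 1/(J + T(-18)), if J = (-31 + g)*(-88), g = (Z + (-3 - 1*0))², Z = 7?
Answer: 1/1302 ≈ 0.00076805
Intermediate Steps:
g = 16 (g = (7 + (-3 - 1*0))² = (7 + (-3 + 0))² = (7 - 3)² = 4² = 16)
J = 1320 (J = (-31 + 16)*(-88) = -15*(-88) = 1320)
1/(J + T(-18)) = 1/(1320 - 18) = 1/1302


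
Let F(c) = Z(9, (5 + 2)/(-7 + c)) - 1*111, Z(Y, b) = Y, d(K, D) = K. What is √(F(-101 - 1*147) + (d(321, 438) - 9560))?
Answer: I*√9341 ≈ 96.649*I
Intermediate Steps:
F(c) = -102 (F(c) = 9 - 1*111 = 9 - 111 = -102)
√(F(-101 - 1*147) + (d(321, 438) - 9560)) = √(-102 + (321 - 9560)) = √(-102 - 9239) = √(-9341) = I*√9341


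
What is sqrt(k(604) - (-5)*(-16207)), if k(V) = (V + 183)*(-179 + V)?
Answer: 48*sqrt(110) ≈ 503.43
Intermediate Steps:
k(V) = (-179 + V)*(183 + V) (k(V) = (183 + V)*(-179 + V) = (-179 + V)*(183 + V))
sqrt(k(604) - (-5)*(-16207)) = sqrt((-32757 + 604**2 + 4*604) - (-5)*(-16207)) = sqrt((-32757 + 364816 + 2416) - 1*81035) = sqrt(334475 - 81035) = sqrt(253440) = 48*sqrt(110)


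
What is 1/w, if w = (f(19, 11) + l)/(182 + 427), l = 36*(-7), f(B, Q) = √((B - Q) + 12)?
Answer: -38367/15871 - 609*√5/31742 ≈ -2.4603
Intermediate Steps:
f(B, Q) = √(12 + B - Q)
l = -252
w = -12/29 + 2*√5/609 (w = (√(12 + 19 - 1*11) - 252)/(182 + 427) = (√(12 + 19 - 11) - 252)/609 = (√20 - 252)*(1/609) = (2*√5 - 252)*(1/609) = (-252 + 2*√5)*(1/609) = -12/29 + 2*√5/609 ≈ -0.40645)
1/w = 1/(-12/29 + 2*√5/609)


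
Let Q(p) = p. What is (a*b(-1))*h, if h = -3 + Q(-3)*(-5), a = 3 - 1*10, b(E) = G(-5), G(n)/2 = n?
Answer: 840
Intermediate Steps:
G(n) = 2*n
b(E) = -10 (b(E) = 2*(-5) = -10)
a = -7 (a = 3 - 10 = -7)
h = 12 (h = -3 - 3*(-5) = -3 + 15 = 12)
(a*b(-1))*h = -7*(-10)*12 = 70*12 = 840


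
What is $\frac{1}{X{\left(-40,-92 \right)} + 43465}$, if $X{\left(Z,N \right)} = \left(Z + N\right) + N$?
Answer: $\frac{1}{43241} \approx 2.3126 \cdot 10^{-5}$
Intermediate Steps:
$X{\left(Z,N \right)} = Z + 2 N$ ($X{\left(Z,N \right)} = \left(N + Z\right) + N = Z + 2 N$)
$\frac{1}{X{\left(-40,-92 \right)} + 43465} = \frac{1}{\left(-40 + 2 \left(-92\right)\right) + 43465} = \frac{1}{\left(-40 - 184\right) + 43465} = \frac{1}{-224 + 43465} = \frac{1}{43241}$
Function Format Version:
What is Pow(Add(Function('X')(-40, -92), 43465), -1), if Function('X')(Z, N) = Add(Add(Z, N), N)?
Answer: Rational(1, 43241) ≈ 2.3126e-5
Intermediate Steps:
Function('X')(Z, N) = Add(Z, Mul(2, N)) (Function('X')(Z, N) = Add(Add(N, Z), N) = Add(Z, Mul(2, N)))
Pow(Add(Function('X')(-40, -92), 43465), -1) = Pow(Add(Add(-40, Mul(2, -92)), 43465), -1) = Pow(Add(Add(-40, -184), 43465), -1) = Pow(Add(-224, 43465), -1) = Pow(43241, -1) = Rational(1, 43241)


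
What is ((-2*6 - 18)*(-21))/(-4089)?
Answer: -210/1363 ≈ -0.15407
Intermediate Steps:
((-2*6 - 18)*(-21))/(-4089) = ((-12 - 18)*(-21))*(-1/4089) = -30*(-21)*(-1/4089) = 630*(-1/4089) = -210/1363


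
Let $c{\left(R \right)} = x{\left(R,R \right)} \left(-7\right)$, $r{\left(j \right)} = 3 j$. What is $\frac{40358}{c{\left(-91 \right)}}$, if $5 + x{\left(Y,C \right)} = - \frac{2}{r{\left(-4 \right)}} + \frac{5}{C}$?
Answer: $\frac{185172}{157} \approx 1179.4$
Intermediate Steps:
$x{\left(Y,C \right)} = - \frac{29}{6} + \frac{5}{C}$ ($x{\left(Y,C \right)} = -5 + \left(- \frac{2}{3 \left(-4\right)} + \frac{5}{C}\right) = -5 + \left(- \frac{2}{-12} + \frac{5}{C}\right) = -5 + \left(\left(-2\right) \left(- \frac{1}{12}\right) + \frac{5}{C}\right) = -5 + \left(\frac{1}{6} + \frac{5}{C}\right) = - \frac{29}{6} + \frac{5}{C}$)
$c{\left(R \right)} = \frac{203}{6} - \frac{35}{R}$ ($c{\left(R \right)} = \left(- \frac{29}{6} + \frac{5}{R}\right) \left(-7\right) = \frac{203}{6} - \frac{35}{R}$)
$\frac{40358}{c{\left(-91 \right)}} = \frac{40358}{\frac{203}{6} - \frac{35}{-91}} = \frac{40358}{\frac{203}{6} - - \frac{5}{13}} = \frac{40358}{\frac{203}{6} + \frac{5}{13}} = \frac{40358}{\frac{2669}{78}} = 40358 \cdot \frac{78}{2669} = \frac{185172}{157}$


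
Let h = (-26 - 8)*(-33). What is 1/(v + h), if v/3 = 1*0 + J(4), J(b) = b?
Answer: 1/1134 ≈ 0.00088183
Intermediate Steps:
h = 1122 (h = -34*(-33) = 1122)
v = 12 (v = 3*(1*0 + 4) = 3*(0 + 4) = 3*4 = 12)
1/(v + h) = 1/(12 + 1122) = 1/1134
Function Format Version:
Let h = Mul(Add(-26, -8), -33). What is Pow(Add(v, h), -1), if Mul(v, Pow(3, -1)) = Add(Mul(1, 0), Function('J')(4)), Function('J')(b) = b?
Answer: Rational(1, 1134) ≈ 0.00088183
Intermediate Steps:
h = 1122 (h = Mul(-34, -33) = 1122)
v = 12 (v = Mul(3, Add(Mul(1, 0), 4)) = Mul(3, Add(0, 4)) = Mul(3, 4) = 12)
Pow(Add(v, h), -1) = Pow(Add(12, 1122), -1) = Pow(1134, -1) = Rational(1, 1134)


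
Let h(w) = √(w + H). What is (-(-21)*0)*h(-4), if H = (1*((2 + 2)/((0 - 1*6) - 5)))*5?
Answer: 0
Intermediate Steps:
H = -20/11 (H = (1*(4/((0 - 6) - 5)))*5 = (1*(4/(-6 - 5)))*5 = (1*(4/(-11)))*5 = (1*(4*(-1/11)))*5 = (1*(-4/11))*5 = -4/11*5 = -20/11 ≈ -1.8182)
h(w) = √(-20/11 + w) (h(w) = √(w - 20/11) = √(-20/11 + w))
(-(-21)*0)*h(-4) = (-(-21)*0)*(√(-220 + 121*(-4))/11) = (-21*0)*(√(-220 - 484)/11) = 0*(√(-704)/11) = 0*((8*I*√11)/11) = 0*(8*I*√11/11) = 0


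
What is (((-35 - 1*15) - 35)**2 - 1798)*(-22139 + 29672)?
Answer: 40881591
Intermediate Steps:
(((-35 - 1*15) - 35)**2 - 1798)*(-22139 + 29672) = (((-35 - 15) - 35)**2 - 1798)*7533 = ((-50 - 35)**2 - 1798)*7533 = ((-85)**2 - 1798)*7533 = (7225 - 1798)*7533 = 5427*7533 = 40881591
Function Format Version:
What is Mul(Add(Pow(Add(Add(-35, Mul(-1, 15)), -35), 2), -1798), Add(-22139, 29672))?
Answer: 40881591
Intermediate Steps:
Mul(Add(Pow(Add(Add(-35, Mul(-1, 15)), -35), 2), -1798), Add(-22139, 29672)) = Mul(Add(Pow(Add(Add(-35, -15), -35), 2), -1798), 7533) = Mul(Add(Pow(Add(-50, -35), 2), -1798), 7533) = Mul(Add(Pow(-85, 2), -1798), 7533) = Mul(Add(7225, -1798), 7533) = Mul(5427, 7533) = 40881591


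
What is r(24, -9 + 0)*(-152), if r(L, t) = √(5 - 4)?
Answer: -152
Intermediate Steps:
r(L, t) = 1 (r(L, t) = √1 = 1)
r(24, -9 + 0)*(-152) = 1*(-152) = -152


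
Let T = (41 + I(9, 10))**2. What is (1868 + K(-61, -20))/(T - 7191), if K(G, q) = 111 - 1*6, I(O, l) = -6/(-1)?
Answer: -1973/4982 ≈ -0.39603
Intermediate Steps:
I(O, l) = 6 (I(O, l) = -6*(-1) = 6)
K(G, q) = 105 (K(G, q) = 111 - 6 = 105)
T = 2209 (T = (41 + 6)**2 = 47**2 = 2209)
(1868 + K(-61, -20))/(T - 7191) = (1868 + 105)/(2209 - 7191) = 1973/(-4982) = 1973*(-1/4982) = -1973/4982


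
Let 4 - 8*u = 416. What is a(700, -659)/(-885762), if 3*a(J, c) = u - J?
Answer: 167/590508 ≈ 0.00028281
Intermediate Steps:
u = -103/2 (u = 1/2 - 1/8*416 = 1/2 - 52 = -103/2 ≈ -51.500)
a(J, c) = -103/6 - J/3 (a(J, c) = (-103/2 - J)/3 = -103/6 - J/3)
a(700, -659)/(-885762) = (-103/6 - 1/3*700)/(-885762) = (-103/6 - 700/3)*(-1/885762) = -501/2*(-1/885762) = 167/590508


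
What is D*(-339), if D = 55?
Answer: -18645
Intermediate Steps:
D*(-339) = 55*(-339) = -18645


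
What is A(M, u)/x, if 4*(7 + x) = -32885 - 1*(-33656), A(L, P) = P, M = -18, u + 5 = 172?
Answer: 668/743 ≈ 0.89906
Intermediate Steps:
u = 167 (u = -5 + 172 = 167)
x = 743/4 (x = -7 + (-32885 - 1*(-33656))/4 = -7 + (-32885 + 33656)/4 = -7 + (¼)*771 = -7 + 771/4 = 743/4 ≈ 185.75)
A(M, u)/x = 167/(743/4) = 167*(4/743) = 668/743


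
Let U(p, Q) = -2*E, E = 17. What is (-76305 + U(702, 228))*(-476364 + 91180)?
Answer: 29404561376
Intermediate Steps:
U(p, Q) = -34 (U(p, Q) = -2*17 = -34)
(-76305 + U(702, 228))*(-476364 + 91180) = (-76305 - 34)*(-476364 + 91180) = -76339*(-385184) = 29404561376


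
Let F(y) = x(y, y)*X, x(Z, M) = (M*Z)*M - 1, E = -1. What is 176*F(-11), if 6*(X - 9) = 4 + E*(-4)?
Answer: -2422464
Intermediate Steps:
X = 31/3 (X = 9 + (4 - 1*(-4))/6 = 9 + (4 + 4)/6 = 9 + (⅙)*8 = 9 + 4/3 = 31/3 ≈ 10.333)
x(Z, M) = -1 + Z*M² (x(Z, M) = Z*M² - 1 = -1 + Z*M²)
F(y) = -31/3 + 31*y³/3 (F(y) = (-1 + y*y²)*(31/3) = (-1 + y³)*(31/3) = -31/3 + 31*y³/3)
176*F(-11) = 176*(-31/3 + (31/3)*(-11)³) = 176*(-31/3 + (31/3)*(-1331)) = 176*(-31/3 - 41261/3) = 176*(-13764) = -2422464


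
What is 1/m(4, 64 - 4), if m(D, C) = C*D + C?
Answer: 1/300 ≈ 0.0033333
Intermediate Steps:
m(D, C) = C + C*D
1/m(4, 64 - 4) = 1/((64 - 4)*(1 + 4)) = 1/(60*5) = 1/300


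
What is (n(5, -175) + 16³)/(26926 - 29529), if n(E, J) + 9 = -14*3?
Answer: -4045/2603 ≈ -1.5540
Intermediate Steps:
n(E, J) = -51 (n(E, J) = -9 - 14*3 = -9 - 42 = -51)
(n(5, -175) + 16³)/(26926 - 29529) = (-51 + 16³)/(26926 - 29529) = (-51 + 4096)/(-2603) = 4045*(-1/2603) = -4045/2603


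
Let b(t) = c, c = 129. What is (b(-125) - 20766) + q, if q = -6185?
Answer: -26822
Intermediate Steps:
b(t) = 129
(b(-125) - 20766) + q = (129 - 20766) - 6185 = -20637 - 6185 = -26822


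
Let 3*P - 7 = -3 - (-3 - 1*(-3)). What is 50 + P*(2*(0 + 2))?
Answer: 166/3 ≈ 55.333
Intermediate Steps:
P = 4/3 (P = 7/3 + (-3 - (-3 - 1*(-3)))/3 = 7/3 + (-3 - (-3 + 3))/3 = 7/3 + (-3 - 1*0)/3 = 7/3 + (-3 + 0)/3 = 7/3 + (⅓)*(-3) = 7/3 - 1 = 4/3 ≈ 1.3333)
50 + P*(2*(0 + 2)) = 50 + 4*(2*(0 + 2))/3 = 50 + 4*(2*2)/3 = 50 + (4/3)*4 = 50 + 16/3 = 166/3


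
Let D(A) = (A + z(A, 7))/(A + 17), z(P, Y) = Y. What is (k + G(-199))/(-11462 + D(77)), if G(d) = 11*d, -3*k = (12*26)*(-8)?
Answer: 63779/538672 ≈ 0.11840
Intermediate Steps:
k = 832 (k = -12*26*(-8)/3 = -104*(-8) = -1/3*(-2496) = 832)
D(A) = (7 + A)/(17 + A) (D(A) = (A + 7)/(A + 17) = (7 + A)/(17 + A))
(k + G(-199))/(-11462 + D(77)) = (832 + 11*(-199))/(-11462 + (7 + 77)/(17 + 77)) = (832 - 2189)/(-11462 + 84/94) = -1357/(-11462 + (1/94)*84) = -1357/(-11462 + 42/47) = -1357/(-538672/47) = -1357*(-47/538672) = 63779/538672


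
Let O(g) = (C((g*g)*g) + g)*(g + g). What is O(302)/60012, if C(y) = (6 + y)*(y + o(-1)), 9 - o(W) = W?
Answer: 114556268135718854/15003 ≈ 7.6356e+12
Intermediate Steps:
o(W) = 9 - W
C(y) = (6 + y)*(10 + y) (C(y) = (6 + y)*(y + (9 - 1*(-1))) = (6 + y)*(y + (9 + 1)) = (6 + y)*(y + 10) = (6 + y)*(10 + y))
O(g) = 2*g*(60 + g + g⁶ + 16*g³) (O(g) = ((60 + ((g*g)*g)² + 16*((g*g)*g)) + g)*(g + g) = ((60 + (g²*g)² + 16*(g²*g)) + g)*(2*g) = ((60 + (g³)² + 16*g³) + g)*(2*g) = ((60 + g⁶ + 16*g³) + g)*(2*g) = (60 + g + g⁶ + 16*g³)*(2*g) = 2*g*(60 + g + g⁶ + 16*g³))
O(302)/60012 = (2*302*(60 + 302 + 302⁶ + 16*302³))/60012 = (2*302*(60 + 302 + 758650341657664 + 16*27543608))*(1/60012) = (2*302*(60 + 302 + 758650341657664 + 440697728))*(1/60012) = (2*302*758650782355754)*(1/60012) = 458225072542875416*(1/60012) = 114556268135718854/15003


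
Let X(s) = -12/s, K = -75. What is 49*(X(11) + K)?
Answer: -41013/11 ≈ -3728.5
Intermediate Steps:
49*(X(11) + K) = 49*(-12/11 - 75) = 49*(-837/11) = -41013/11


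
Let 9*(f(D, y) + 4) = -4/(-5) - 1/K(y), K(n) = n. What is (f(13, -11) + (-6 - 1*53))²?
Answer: 969450496/245025 ≈ 3956.5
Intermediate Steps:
f(D, y) = -176/45 - 1/(9*y) (f(D, y) = -4 + (-4/(-5) - 1/y)/9 = -4 + (-4*(-⅕) - 1/y)/9 = -4 + (⅘ - 1/y)/9 = -4 + (4/45 - 1/(9*y)) = -176/45 - 1/(9*y))
(f(13, -11) + (-6 - 1*53))² = ((1/45)*(-5 - 176*(-11))/(-11) + (-6 - 1*53))² = ((1/45)*(-1/11)*(-5 + 1936) + (-6 - 53))² = ((1/45)*(-1/11)*1931 - 59)² = (-1931/495 - 59)² = (-31136/495)² = 969450496/245025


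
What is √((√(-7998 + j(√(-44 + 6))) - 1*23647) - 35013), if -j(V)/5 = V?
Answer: √(-58660 + √(-7998 - 5*I*√38)) ≈ 0.185 - 242.2*I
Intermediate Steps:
j(V) = -5*V
√((√(-7998 + j(√(-44 + 6))) - 1*23647) - 35013) = √((√(-7998 - 5*√(-44 + 6)) - 1*23647) - 35013) = √((√(-7998 - 5*I*√38) - 23647) - 35013) = √((-23647 + √(-7998 - 5*I*√38)) - 35013) = √(-58660 + √(-7998 - 5*I*√38))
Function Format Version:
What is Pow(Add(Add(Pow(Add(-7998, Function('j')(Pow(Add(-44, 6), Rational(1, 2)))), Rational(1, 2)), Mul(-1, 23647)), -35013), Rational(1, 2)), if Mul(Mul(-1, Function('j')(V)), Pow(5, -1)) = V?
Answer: Pow(Add(-58660, Pow(Add(-7998, Mul(-5, I, Pow(38, Rational(1, 2)))), Rational(1, 2))), Rational(1, 2)) ≈ Add(0.185, Mul(-242.20, I))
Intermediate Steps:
Function('j')(V) = Mul(-5, V)
Pow(Add(Add(Pow(Add(-7998, Function('j')(Pow(Add(-44, 6), Rational(1, 2)))), Rational(1, 2)), Mul(-1, 23647)), -35013), Rational(1, 2)) = Pow(Add(Add(Pow(Add(-7998, Mul(-5, Pow(Add(-44, 6), Rational(1, 2)))), Rational(1, 2)), Mul(-1, 23647)), -35013), Rational(1, 2)) = Pow(Add(Add(Pow(Add(-7998, Mul(-5, Pow(-38, Rational(1, 2)))), Rational(1, 2)), -23647), -35013), Rational(1, 2)) = Pow(Add(Add(Pow(Add(-7998, Mul(-5, Mul(I, Pow(38, Rational(1, 2))))), Rational(1, 2)), -23647), -35013), Rational(1, 2)) = Pow(Add(Add(Pow(Add(-7998, Mul(-5, I, Pow(38, Rational(1, 2)))), Rational(1, 2)), -23647), -35013), Rational(1, 2)) = Pow(Add(Add(-23647, Pow(Add(-7998, Mul(-5, I, Pow(38, Rational(1, 2)))), Rational(1, 2))), -35013), Rational(1, 2)) = Pow(Add(-58660, Pow(Add(-7998, Mul(-5, I, Pow(38, Rational(1, 2)))), Rational(1, 2))), Rational(1, 2))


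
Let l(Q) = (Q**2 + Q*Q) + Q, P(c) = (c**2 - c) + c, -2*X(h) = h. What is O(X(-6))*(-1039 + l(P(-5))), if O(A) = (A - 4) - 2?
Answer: -708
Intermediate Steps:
X(h) = -h/2
P(c) = c**2
O(A) = -6 + A (O(A) = (-4 + A) - 2 = -6 + A)
l(Q) = Q + 2*Q**2 (l(Q) = (Q**2 + Q**2) + Q = 2*Q**2 + Q = Q + 2*Q**2)
O(X(-6))*(-1039 + l(P(-5))) = (-6 - 1/2*(-6))*(-1039 + (-5)**2*(1 + 2*(-5)**2)) = (-6 + 3)*(-1039 + 25*(1 + 2*25)) = -3*(-1039 + 25*(1 + 50)) = -3*(-1039 + 25*51) = -3*(-1039 + 1275) = -3*236 = -708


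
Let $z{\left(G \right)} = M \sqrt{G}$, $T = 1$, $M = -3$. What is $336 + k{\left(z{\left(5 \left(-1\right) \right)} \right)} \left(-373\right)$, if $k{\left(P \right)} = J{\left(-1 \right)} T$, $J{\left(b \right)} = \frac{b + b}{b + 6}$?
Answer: $\frac{2426}{5} \approx 485.2$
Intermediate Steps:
$J{\left(b \right)} = \frac{2 b}{6 + b}$
$z{\left(G \right)} = - 3 \sqrt{G}$
$k{\left(P \right)} = - \frac{2}{5}$ ($k{\left(P \right)} = 2 \left(-1\right) \frac{1}{6 - 1} \cdot 1 = 2 \left(-1\right) \frac{1}{5} \cdot 1 = \left(- \frac{2}{5}\right) 1 = - \frac{2}{5}$)
$336 + k{\left(z{\left(5 \left(-1\right) \right)} \right)} \left(-373\right) = 336 - - \frac{746}{5} = 336 + \frac{746}{5} = \frac{2426}{5}$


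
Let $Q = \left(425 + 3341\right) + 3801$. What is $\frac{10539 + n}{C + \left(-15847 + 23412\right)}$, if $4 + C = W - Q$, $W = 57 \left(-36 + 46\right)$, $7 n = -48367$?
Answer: $\frac{12703}{1974} \approx 6.4352$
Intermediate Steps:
$n = - \frac{48367}{7}$ ($n = \frac{1}{7} \left(-48367\right) = - \frac{48367}{7} \approx -6909.6$)
$W = 570$ ($W = 57 \cdot 10 = 570$)
$Q = 7567$ ($Q = 3766 + 3801 = 7567$)
$C = -7001$ ($C = -4 + \left(570 - 7567\right) = -4 - 6997 = -7001$)
$\frac{10539 + n}{C + \left(-15847 + 23412\right)} = \frac{10539 - \frac{48367}{7}}{-7001 + \left(-15847 + 23412\right)} = \frac{25406}{7 \left(-7001 + 7565\right)} = \frac{25406}{7 \cdot 564} = \frac{25406}{7} \cdot \frac{1}{564} = \frac{12703}{1974}$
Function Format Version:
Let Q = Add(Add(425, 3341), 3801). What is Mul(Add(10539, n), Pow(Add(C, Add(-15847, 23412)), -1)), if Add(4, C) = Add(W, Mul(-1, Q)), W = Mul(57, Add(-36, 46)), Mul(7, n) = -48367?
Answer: Rational(12703, 1974) ≈ 6.4352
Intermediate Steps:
n = Rational(-48367, 7) (n = Mul(Rational(1, 7), -48367) = Rational(-48367, 7) ≈ -6909.6)
W = 570 (W = Mul(57, 10) = 570)
Q = 7567 (Q = Add(3766, 3801) = 7567)
C = -7001 (C = Add(-4, Add(570, Mul(-1, 7567))) = Add(-4, Add(570, -7567)) = Add(-4, -6997) = -7001)
Mul(Add(10539, n), Pow(Add(C, Add(-15847, 23412)), -1)) = Mul(Add(10539, Rational(-48367, 7)), Pow(Add(-7001, Add(-15847, 23412)), -1)) = Mul(Rational(25406, 7), Pow(Add(-7001, 7565), -1)) = Mul(Rational(25406, 7), Pow(564, -1)) = Mul(Rational(25406, 7), Rational(1, 564)) = Rational(12703, 1974)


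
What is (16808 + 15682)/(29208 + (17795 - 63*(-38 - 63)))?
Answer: 16245/26683 ≈ 0.60881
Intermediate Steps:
(16808 + 15682)/(29208 + (17795 - 63*(-38 - 63))) = 32490/(29208 + (17795 - 63*(-101))) = 32490/(29208 + (17795 - 1*(-6363))) = 32490/(29208 + (17795 + 6363)) = 32490/(29208 + 24158) = 32490/53366 = 32490*(1/53366) = 16245/26683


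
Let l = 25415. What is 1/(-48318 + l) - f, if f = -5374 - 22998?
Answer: 649803915/22903 ≈ 28372.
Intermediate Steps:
f = -28372
1/(-48318 + l) - f = 1/(-48318 + 25415) - 1*(-28372) = 1/(-22903) + 28372 = -1/22903 + 28372 = 649803915/22903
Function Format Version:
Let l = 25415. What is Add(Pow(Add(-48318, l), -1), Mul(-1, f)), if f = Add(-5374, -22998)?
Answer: Rational(649803915, 22903) ≈ 28372.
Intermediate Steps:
f = -28372
Add(Pow(Add(-48318, l), -1), Mul(-1, f)) = Add(Pow(Add(-48318, 25415), -1), Mul(-1, -28372)) = Add(Pow(-22903, -1), 28372) = Add(Rational(-1, 22903), 28372) = Rational(649803915, 22903)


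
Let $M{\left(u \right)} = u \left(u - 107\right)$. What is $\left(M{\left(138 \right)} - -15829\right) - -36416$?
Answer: $56523$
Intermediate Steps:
$M{\left(u \right)} = u \left(-107 + u\right)$
$\left(M{\left(138 \right)} - -15829\right) - -36416 = \left(138 \left(-107 + 138\right) - -15829\right) - -36416 = \left(138 \cdot 31 + 15829\right) + 36416 = \left(4278 + 15829\right) + 36416 = 20107 + 36416 = 56523$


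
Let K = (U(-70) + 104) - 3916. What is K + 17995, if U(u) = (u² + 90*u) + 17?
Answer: 12800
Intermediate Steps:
U(u) = 17 + u² + 90*u
K = -5195 (K = ((17 + (-70)² + 90*(-70)) + 104) - 3916 = ((17 + 4900 - 6300) + 104) - 3916 = (-1383 + 104) - 3916 = -1279 - 3916 = -5195)
K + 17995 = -5195 + 17995 = 12800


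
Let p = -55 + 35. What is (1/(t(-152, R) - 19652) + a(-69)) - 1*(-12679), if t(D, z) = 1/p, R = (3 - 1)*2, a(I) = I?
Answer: 4956246990/393041 ≈ 12610.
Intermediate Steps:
R = 4 (R = 2*2 = 4)
p = -20
t(D, z) = -1/20 (t(D, z) = 1/(-20) = -1/20)
(1/(t(-152, R) - 19652) + a(-69)) - 1*(-12679) = (1/(-1/20 - 19652) - 69) - 1*(-12679) = (1/(-393041/20) - 69) + 12679 = (-20/393041 - 69) + 12679 = -27119849/393041 + 12679 = 4956246990/393041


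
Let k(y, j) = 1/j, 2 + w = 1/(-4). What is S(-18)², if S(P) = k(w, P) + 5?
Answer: 7921/324 ≈ 24.448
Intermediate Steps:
w = -9/4 (w = -2 + 1/(-4) = -2 - ¼ = -9/4 ≈ -2.2500)
S(P) = 5 + 1/P (S(P) = 1/P + 5 = 5 + 1/P)
S(-18)² = (5 + 1/(-18))² = (5 - 1/18)² = (89/18)² = 7921/324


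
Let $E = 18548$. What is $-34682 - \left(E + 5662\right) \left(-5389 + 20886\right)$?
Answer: $-375217052$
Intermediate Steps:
$-34682 - \left(E + 5662\right) \left(-5389 + 20886\right) = -34682 - \left(18548 + 5662\right) \left(-5389 + 20886\right) = -34682 - 24210 \cdot 15497 = -34682 - 375182370 = -375217052$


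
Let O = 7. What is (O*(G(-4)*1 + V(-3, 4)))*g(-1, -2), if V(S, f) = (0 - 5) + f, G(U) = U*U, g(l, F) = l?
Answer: -105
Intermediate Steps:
G(U) = U²
V(S, f) = -5 + f
(O*(G(-4)*1 + V(-3, 4)))*g(-1, -2) = (7*((-4)²*1 + (-5 + 4)))*(-1) = (7*(16*1 - 1))*(-1) = (7*(16 - 1))*(-1) = (7*15)*(-1) = 105*(-1) = -105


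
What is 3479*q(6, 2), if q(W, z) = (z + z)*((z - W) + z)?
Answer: -27832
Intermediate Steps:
q(W, z) = 2*z*(-W + 2*z) (q(W, z) = (2*z)*(-W + 2*z) = 2*z*(-W + 2*z))
3479*q(6, 2) = 3479*(2*2*(-1*6 + 2*2)) = 3479*(2*2*(-6 + 4)) = 3479*(2*2*(-2)) = 3479*(-8) = -27832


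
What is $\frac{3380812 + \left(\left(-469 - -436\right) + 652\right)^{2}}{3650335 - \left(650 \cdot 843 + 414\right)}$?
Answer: $\frac{3763973}{3101971} \approx 1.2134$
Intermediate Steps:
$\frac{3380812 + \left(\left(-469 - -436\right) + 652\right)^{2}}{3650335 - \left(650 \cdot 843 + 414\right)} = \frac{3380812 + \left(\left(-469 + 436\right) + 652\right)^{2}}{3650335 - \left(547950 + 414\right)} = \frac{3380812 + \left(-33 + 652\right)^{2}}{3650335 - 548364} = \frac{3380812 + 619^{2}}{3650335 - 548364} = \frac{3380812 + 383161}{3101971} = 3763973 \cdot \frac{1}{3101971} = \frac{3763973}{3101971}$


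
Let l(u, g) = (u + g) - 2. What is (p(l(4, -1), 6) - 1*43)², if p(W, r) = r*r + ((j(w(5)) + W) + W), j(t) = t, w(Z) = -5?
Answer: 100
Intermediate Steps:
l(u, g) = -2 + g + u (l(u, g) = (g + u) - 2 = -2 + g + u)
p(W, r) = -5 + r² + 2*W (p(W, r) = r*r + ((-5 + W) + W) = r² + (-5 + 2*W) = -5 + r² + 2*W)
(p(l(4, -1), 6) - 1*43)² = ((-5 + 6² + 2*(-2 - 1 + 4)) - 1*43)² = ((-5 + 36 + 2*1) - 43)² = ((-5 + 36 + 2) - 43)² = (33 - 43)² = (-10)² = 100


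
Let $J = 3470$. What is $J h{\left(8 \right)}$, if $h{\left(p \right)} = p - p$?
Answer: $0$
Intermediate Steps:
$h{\left(p \right)} = 0$
$J h{\left(8 \right)} = 3470 \cdot 0 = 0$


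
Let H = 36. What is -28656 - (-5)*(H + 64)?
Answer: -28156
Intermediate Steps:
-28656 - (-5)*(H + 64) = -28656 - (-5)*(36 + 64) = -28656 - (-5)*100 = -28656 - 1*(-500) = -28656 + 500 = -28156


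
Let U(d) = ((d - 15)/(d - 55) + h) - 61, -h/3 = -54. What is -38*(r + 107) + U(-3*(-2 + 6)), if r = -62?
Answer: -107776/67 ≈ -1608.6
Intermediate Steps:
h = 162 (h = -3*(-54) = 162)
U(d) = 101 + (-15 + d)/(-55 + d) (U(d) = ((d - 15)/(d - 55) + 162) - 61 = ((-15 + d)/(-55 + d) + 162) - 61 = (162 + (-15 + d)/(-55 + d)) - 61 = 101 + (-15 + d)/(-55 + d))
-38*(r + 107) + U(-3*(-2 + 6)) = -38*(-62 + 107) + 2*(-2785 + 51*(-3*(-2 + 6)))/(-55 - 3*(-2 + 6)) = -38*45 + 2*(-2785 + 51*(-3*4))/(-55 - 3*4) = -1710 + 2*(-2785 + 51*(-12))/(-55 - 12) = -1710 + 2*(-2785 - 612)/(-67) = -1710 + 2*(-1/67)*(-3397) = -1710 + 6794/67 = -107776/67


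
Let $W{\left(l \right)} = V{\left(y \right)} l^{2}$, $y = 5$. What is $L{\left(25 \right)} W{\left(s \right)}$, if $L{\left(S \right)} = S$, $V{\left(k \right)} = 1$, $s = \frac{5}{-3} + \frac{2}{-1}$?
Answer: $\frac{3025}{9} \approx 336.11$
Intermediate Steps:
$s = - \frac{11}{3}$ ($s = 5 \left(- \frac{1}{3}\right) + 2 \left(-1\right) = - \frac{5}{3} - 2 = - \frac{11}{3} \approx -3.6667$)
$W{\left(l \right)} = l^{2}$ ($W{\left(l \right)} = 1 l^{2} = l^{2}$)
$L{\left(25 \right)} W{\left(s \right)} = 25 \left(- \frac{11}{3}\right)^{2} = 25 \cdot \frac{121}{9} = \frac{3025}{9}$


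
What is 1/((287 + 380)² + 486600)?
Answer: 1/931489 ≈ 1.0735e-6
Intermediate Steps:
1/((287 + 380)² + 486600) = 1/(667² + 486600) = 1/(444889 + 486600) = 1/931489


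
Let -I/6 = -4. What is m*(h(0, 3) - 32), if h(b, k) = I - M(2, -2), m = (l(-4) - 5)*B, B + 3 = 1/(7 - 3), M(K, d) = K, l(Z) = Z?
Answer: -495/2 ≈ -247.50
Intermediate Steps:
I = 24 (I = -6*(-4) = 24)
B = -11/4 (B = -3 + 1/(7 - 3) = -3 + 1/4 = -11/4 ≈ -2.7500)
m = 99/4 (m = (-4 - 5)*(-11/4) = -9*(-11/4) = 99/4 ≈ 24.750)
h(b, k) = 22 (h(b, k) = 24 - 1*2 = 24 - 2 = 22)
m*(h(0, 3) - 32) = 99*(22 - 32)/4 = (99/4)*(-10) = -495/2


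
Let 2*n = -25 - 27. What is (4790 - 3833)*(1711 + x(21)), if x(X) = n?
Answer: 1612545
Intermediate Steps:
n = -26 (n = (-25 - 27)/2 = (½)*(-52) = -26)
x(X) = -26
(4790 - 3833)*(1711 + x(21)) = (4790 - 3833)*(1711 - 26) = 957*1685 = 1612545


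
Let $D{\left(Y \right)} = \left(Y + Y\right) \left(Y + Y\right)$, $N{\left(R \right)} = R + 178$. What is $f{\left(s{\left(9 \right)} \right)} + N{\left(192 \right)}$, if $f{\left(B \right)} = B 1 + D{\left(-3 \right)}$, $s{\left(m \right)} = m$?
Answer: $415$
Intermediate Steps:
$N{\left(R \right)} = 178 + R$
$D{\left(Y \right)} = 4 Y^{2}$ ($D{\left(Y \right)} = 2 Y 2 Y = 4 Y^{2}$)
$f{\left(B \right)} = 36 + B$ ($f{\left(B \right)} = B 1 + 4 \left(-3\right)^{2} = B + 4 \cdot 9 = B + 36 = 36 + B$)
$f{\left(s{\left(9 \right)} \right)} + N{\left(192 \right)} = \left(36 + 9\right) + \left(178 + 192\right) = 45 + 370 = 415$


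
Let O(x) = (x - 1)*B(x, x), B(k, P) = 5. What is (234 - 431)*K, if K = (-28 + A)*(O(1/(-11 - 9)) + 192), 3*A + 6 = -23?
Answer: 5542989/4 ≈ 1.3857e+6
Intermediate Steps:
A = -29/3 (A = -2 + (⅓)*(-23) = -2 - 23/3 = -29/3 ≈ -9.6667)
O(x) = -5 + 5*x (O(x) = (x - 1)*5 = (-1 + x)*5 = -5 + 5*x)
K = -28137/4 (K = (-28 - 29/3)*((-5 + 5/(-11 - 9)) + 192) = -113*((-5 + 5/(-20)) + 192)/3 = -113*((-5 + 5*(-1/20)) + 192)/3 = -113*((-5 - ¼) + 192)/3 = -113*(-21/4 + 192)/3 = -113/3*747/4 = -28137/4 ≈ -7034.3)
(234 - 431)*K = (234 - 431)*(-28137/4) = -197*(-28137/4) = 5542989/4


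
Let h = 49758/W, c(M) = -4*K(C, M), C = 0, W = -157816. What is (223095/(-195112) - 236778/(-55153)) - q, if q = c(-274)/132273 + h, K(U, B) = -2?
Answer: 97292393463540076973/28079241324496180056 ≈ 3.4649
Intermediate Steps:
c(M) = 8 (c(M) = -4*(-2) = 8)
h = -24879/78908 (h = 49758/(-157816) = 49758*(-1/157816) = -24879/78908 ≈ -0.31529)
q = -3290188703/10437397884 (q = 8/132273 - 24879/78908 = -3290188703/10437397884 ≈ -0.31523)
(223095/(-195112) - 236778/(-55153)) - q = (223095/(-195112) - 236778/(-55153)) - 1*(-3290188703/10437397884) = (223095*(-1/195112) - 236778*(-1/55153)) + 3290188703/10437397884 = (-223095/195112 + 236778/55153) + 3290188703/10437397884 = 33893870601/10761012136 + 3290188703/10437397884 = 97292393463540076973/28079241324496180056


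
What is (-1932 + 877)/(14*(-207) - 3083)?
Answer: 1055/5981 ≈ 0.17639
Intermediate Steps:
(-1932 + 877)/(14*(-207) - 3083) = -1055/(-2898 - 3083) = -1055/(-5981) = -1055*(-1/5981) = 1055/5981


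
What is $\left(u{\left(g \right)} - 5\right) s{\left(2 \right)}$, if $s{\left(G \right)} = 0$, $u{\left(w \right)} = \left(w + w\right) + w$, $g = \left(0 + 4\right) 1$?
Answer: $0$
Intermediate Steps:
$g = 4$ ($g = 4 \cdot 1 = 4$)
$u{\left(w \right)} = 3 w$ ($u{\left(w \right)} = 2 w + w = 3 w$)
$\left(u{\left(g \right)} - 5\right) s{\left(2 \right)} = \left(3 \cdot 4 - 5\right) 0 = \left(12 - 5\right) 0 = 7 \cdot 0 = 0$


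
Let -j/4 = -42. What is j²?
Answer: 28224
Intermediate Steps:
j = 168 (j = -4*(-42) = 168)
j² = 168² = 28224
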